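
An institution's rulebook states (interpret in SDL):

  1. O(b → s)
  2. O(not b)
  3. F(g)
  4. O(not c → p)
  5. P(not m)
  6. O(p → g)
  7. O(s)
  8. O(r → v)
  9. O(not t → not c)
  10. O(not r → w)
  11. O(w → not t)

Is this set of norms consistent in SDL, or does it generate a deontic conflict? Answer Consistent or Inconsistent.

Consistent

Premise 1 is O(b → s); even if O(s) held, inferring O(b) would be affirming the consequent — invalid.
So O(b) is not derivable, and the apparent clash with O(not b) does not arise.
A world satisfying every obligation exists (e.g. b=false, c=true, g=false, m=false, p=false, r=true, s=true, t=true, v=true, w=false); no atom is both obligatory and forbidden, so the set is consistent.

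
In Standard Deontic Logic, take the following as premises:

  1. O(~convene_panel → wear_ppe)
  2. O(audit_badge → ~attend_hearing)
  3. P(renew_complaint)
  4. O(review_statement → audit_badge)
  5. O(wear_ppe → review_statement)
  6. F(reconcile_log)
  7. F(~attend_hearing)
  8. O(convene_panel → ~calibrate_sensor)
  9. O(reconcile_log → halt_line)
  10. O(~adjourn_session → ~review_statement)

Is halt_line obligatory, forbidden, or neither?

Neither

Premise 9 is O(reconcile_log → halt_line), but O(reconcile_log) is not derivable from the premises, so it does not yield O(halt_line).
No premise or chain of K-axiom applications forces O(halt_line), and none forces O(~halt_line). So halt_line is neither obligatory nor forbidden under these norms.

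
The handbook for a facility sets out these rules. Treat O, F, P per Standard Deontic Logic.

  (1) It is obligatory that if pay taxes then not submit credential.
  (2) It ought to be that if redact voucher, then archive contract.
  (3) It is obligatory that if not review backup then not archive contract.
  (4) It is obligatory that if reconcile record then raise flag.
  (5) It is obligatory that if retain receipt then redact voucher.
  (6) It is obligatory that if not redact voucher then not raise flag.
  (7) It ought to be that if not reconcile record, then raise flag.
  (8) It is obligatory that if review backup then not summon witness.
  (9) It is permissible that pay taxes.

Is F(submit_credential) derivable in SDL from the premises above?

Premise 1 is O(pay_taxes → ¬submit_credential), but O(pay_taxes) is not derivable from the premises (the permission P(pay_taxes) asserts only ¬O(¬pay_taxes), not O(pay_taxes)), so it does not yield O(¬submit_credential).
No other premise forces O(¬submit_credential). An ideal world satisfying every premise can still have submit_credential true, so F(submit_credential) is not derivable.

No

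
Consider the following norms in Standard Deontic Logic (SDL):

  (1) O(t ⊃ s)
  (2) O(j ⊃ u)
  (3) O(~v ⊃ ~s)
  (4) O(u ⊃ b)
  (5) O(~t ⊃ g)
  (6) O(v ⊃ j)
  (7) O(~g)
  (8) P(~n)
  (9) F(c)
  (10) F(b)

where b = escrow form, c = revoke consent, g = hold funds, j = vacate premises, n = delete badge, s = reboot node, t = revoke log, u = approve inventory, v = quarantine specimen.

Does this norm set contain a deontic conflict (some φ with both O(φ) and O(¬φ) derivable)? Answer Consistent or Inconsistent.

Premise 10, F(b), is equivalent to O(~b).
Premise 4 is O(u ⊃ b); contrapositively O(~b ⊃ ~u). Since O(~b) holds, K gives O(~u).
Premise 2 is O(j ⊃ u); contrapositively O(~u ⊃ ~j). Since O(~u) holds, K gives O(~j).
Premise 6, O(v ⊃ j), contraposes to O(~j ⊃ ~v); with O(~j) we get O(~v).
Premise 3 is O(~v ⊃ ~s); since O(~v), deontic closure gives O(~s).
The contrapositive of premise 1 (O(t ⊃ s)) is O(~s ⊃ ~t), and O(~s) is already established, so O(~t).
With premise 5, O(~t ⊃ g), the K-axiom yields O(g).
But premise 7 directly asserts O(~g).
We now have both O(g) and O(~g) — g is simultaneously obligatory and forbidden, violating the D-axiom.

Inconsistent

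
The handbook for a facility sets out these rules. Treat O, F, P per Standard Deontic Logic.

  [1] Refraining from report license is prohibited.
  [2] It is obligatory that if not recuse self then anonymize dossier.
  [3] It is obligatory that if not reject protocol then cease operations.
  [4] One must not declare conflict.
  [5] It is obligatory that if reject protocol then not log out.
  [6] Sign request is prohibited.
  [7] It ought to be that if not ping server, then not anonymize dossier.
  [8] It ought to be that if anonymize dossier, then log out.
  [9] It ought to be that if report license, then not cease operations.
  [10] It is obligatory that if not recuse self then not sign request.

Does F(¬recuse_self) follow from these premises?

Yes

Premise 1, F(¬report_license), is equivalent to O(report_license).
Premise 9 is O(report_license → ¬cease_operations); since O(report_license), deontic closure gives O(¬cease_operations).
Premise 3, O(¬reject_protocol → cease_operations), contraposes to O(¬cease_operations → reject_protocol); with O(¬cease_operations) we get O(reject_protocol).
With premise 5, O(reject_protocol → ¬log_out), the K-axiom yields O(¬log_out).
The contrapositive of premise 8 (O(anonymize_dossier → log_out)) is O(¬log_out → ¬anonymize_dossier), and O(¬log_out) is already established, so O(¬anonymize_dossier).
Premise 2 is O(¬recuse_self → anonymize_dossier); contrapositively O(¬anonymize_dossier → recuse_self). Since O(¬anonymize_dossier) holds, K gives O(recuse_self).
Premises 4, 6, 7, 10 do not contribute to this derivation.
So O(recuse_self) holds, i.e. F(¬recuse_self). The claim follows.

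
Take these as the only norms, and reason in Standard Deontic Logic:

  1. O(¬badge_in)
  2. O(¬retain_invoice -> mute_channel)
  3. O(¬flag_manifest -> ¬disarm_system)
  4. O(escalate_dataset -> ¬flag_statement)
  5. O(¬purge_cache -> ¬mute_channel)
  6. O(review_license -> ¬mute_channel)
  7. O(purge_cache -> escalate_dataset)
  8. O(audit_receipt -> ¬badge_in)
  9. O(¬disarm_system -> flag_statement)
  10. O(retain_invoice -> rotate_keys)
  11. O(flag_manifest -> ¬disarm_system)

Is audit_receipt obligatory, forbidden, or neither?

Neither

Premise 8 is O(audit_receipt -> ¬badge_in); even if O(¬badge_in) held, inferring O(audit_receipt) would be affirming the consequent — invalid.
No premise or chain of K-axiom applications forces O(audit_receipt), and none forces O(¬audit_receipt). So audit_receipt is neither obligatory nor forbidden under these norms.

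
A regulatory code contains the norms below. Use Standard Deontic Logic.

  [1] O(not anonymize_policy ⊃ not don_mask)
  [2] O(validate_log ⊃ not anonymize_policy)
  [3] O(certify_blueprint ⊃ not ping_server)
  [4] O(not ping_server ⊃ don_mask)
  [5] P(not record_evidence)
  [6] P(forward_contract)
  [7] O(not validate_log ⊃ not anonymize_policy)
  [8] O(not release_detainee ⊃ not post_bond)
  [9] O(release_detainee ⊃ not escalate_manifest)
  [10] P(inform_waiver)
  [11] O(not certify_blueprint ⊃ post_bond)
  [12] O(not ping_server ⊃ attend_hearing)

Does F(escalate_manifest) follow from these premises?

Yes

Premises 7 and 2 cover both cases: O(not validate_log ⊃ not anonymize_policy) and O(validate_log ⊃ not anonymize_policy). Since not validate_log ∨ validate_log is a tautology, O(not anonymize_policy) follows.
With premise 1, O(not anonymize_policy ⊃ not don_mask), the K-axiom yields O(not don_mask).
Premise 4 is O(not ping_server ⊃ don_mask); contrapositively O(not don_mask ⊃ ping_server). Since O(not don_mask) holds, K gives O(ping_server).
Premise 3 is O(certify_blueprint ⊃ not ping_server); contrapositively O(ping_server ⊃ not certify_blueprint). Since O(ping_server) holds, K gives O(not certify_blueprint).
From O(not certify_blueprint) and premise 11, O(not certify_blueprint ⊃ post_bond), we obtain O(post_bond).
Premise 8, O(not release_detainee ⊃ not post_bond), contraposes to O(post_bond ⊃ release_detainee); with O(post_bond) we get O(release_detainee).
Premise 9 is O(release_detainee ⊃ not escalate_manifest); since O(release_detainee), deontic closure gives O(not escalate_manifest).
Premises 5, 6, 10, 12 do not contribute to this derivation.
So O(not escalate_manifest) holds, i.e. F(escalate_manifest). The claim follows.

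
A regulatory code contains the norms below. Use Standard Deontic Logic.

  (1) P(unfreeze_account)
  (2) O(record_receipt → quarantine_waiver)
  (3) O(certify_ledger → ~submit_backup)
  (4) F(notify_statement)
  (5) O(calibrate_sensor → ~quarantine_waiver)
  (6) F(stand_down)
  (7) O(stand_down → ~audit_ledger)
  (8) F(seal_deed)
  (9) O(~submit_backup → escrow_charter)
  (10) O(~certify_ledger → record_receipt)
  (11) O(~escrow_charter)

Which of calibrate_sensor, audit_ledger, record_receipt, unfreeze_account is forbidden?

calibrate_sensor

From premise 11 we have O(~escrow_charter).
Premise 9 is O(~submit_backup → escrow_charter); contrapositively O(~escrow_charter → submit_backup). Since O(~escrow_charter) holds, K gives O(submit_backup).
Premise 3, O(certify_ledger → ~submit_backup), contraposes to O(submit_backup → ~certify_ledger); with O(submit_backup) we get O(~certify_ledger).
Applying K to premise 10 (O(~certify_ledger → record_receipt)) and O(~certify_ledger) yields O(record_receipt).
Premise 2 is O(record_receipt → quarantine_waiver); since O(record_receipt), deontic closure gives O(quarantine_waiver).
Premise 5 is O(calibrate_sensor → ~quarantine_waiver); contrapositively O(quarantine_waiver → ~calibrate_sensor). Since O(quarantine_waiver) holds, K gives O(~calibrate_sensor).
So O(~calibrate_sensor) holds, i.e. calibrate_sensor is forbidden. None of the other listed options is forbidden under the premises.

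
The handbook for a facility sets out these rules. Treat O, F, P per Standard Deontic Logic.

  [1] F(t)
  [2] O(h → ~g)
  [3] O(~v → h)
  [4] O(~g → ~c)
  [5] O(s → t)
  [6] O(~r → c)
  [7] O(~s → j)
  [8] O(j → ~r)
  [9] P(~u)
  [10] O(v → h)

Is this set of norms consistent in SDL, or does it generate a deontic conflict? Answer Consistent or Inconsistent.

Inconsistent

Premises 3 and 10 are O(~v → h) and O(v → h); every ideal world satisfies ~v or v, so in either case h holds — hence O(h).
From O(h) and premise 2, O(h → ~g), we obtain O(~g).
With premise 4, O(~g → ~c), the K-axiom yields O(~c).
Premise 6, O(~r → c), contraposes to O(~c → r); with O(~c) we get O(r).
The contrapositive of premise 8 (O(j → ~r)) is O(r → ~j), and O(r) is already established, so O(~j).
The contrapositive of premise 7 (O(~s → j)) is O(~j → s), and O(~j) is already established, so O(s).
From O(s) and premise 5, O(s → t), we obtain O(t).
However, F(t) at premise 1 amounts to O(~t).
We now have both O(t) and O(~t) — t is simultaneously obligatory and forbidden, violating the D-axiom.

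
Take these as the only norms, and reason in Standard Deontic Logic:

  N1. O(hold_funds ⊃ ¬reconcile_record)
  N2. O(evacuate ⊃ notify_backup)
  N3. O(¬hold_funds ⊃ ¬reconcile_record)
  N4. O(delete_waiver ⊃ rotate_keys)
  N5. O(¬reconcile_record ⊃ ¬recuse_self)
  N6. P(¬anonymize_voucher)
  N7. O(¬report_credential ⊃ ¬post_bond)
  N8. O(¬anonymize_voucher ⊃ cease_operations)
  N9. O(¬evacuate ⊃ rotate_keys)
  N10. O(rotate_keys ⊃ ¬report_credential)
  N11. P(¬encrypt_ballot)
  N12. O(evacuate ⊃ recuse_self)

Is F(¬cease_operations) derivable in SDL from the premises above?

No

Premise 8 is O(¬anonymize_voucher ⊃ cease_operations), but O(¬anonymize_voucher) is not derivable from the premises (the permission P(¬anonymize_voucher) asserts only ¬O(anonymize_voucher), not O(¬anonymize_voucher)), so it does not yield O(cease_operations).
No other premise forces O(cease_operations). An ideal world satisfying every premise can still have ¬cease_operations true, so F(¬cease_operations) is not derivable.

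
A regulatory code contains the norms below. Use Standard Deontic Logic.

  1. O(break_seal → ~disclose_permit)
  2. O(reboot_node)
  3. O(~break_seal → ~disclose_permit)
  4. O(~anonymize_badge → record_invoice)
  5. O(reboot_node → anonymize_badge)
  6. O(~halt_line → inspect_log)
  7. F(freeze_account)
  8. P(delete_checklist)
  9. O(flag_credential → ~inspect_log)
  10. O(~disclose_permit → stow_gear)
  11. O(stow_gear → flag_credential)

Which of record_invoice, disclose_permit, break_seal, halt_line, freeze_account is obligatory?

Premises 1 and 3 are O(break_seal → ~disclose_permit) and O(~break_seal → ~disclose_permit); every ideal world satisfies break_seal or ~break_seal, so in either case ~disclose_permit holds — hence O(~disclose_permit).
Applying K to premise 10 (O(~disclose_permit → stow_gear)) and O(~disclose_permit) yields O(stow_gear).
With premise 11, O(stow_gear → flag_credential), the K-axiom yields O(flag_credential).
With premise 9, O(flag_credential → ~inspect_log), the K-axiom yields O(~inspect_log).
The contrapositive of premise 6 (O(~halt_line → inspect_log)) is O(~inspect_log → halt_line), and O(~inspect_log) is already established, so O(halt_line).
So O(halt_line) holds — halt_line is obligatory. None of the other listed options is made obligatory by any chain of premises.

halt_line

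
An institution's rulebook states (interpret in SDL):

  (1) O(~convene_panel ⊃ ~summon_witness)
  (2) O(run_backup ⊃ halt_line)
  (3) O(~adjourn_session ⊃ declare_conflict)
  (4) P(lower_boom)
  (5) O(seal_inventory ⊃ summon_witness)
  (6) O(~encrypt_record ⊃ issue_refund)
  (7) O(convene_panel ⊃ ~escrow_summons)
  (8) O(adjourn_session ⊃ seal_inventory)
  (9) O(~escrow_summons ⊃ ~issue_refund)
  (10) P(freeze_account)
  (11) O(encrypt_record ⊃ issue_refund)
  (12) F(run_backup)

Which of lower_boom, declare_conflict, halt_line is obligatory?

declare_conflict

Premises 6 and 11 are O(~encrypt_record ⊃ issue_refund) and O(encrypt_record ⊃ issue_refund); every ideal world satisfies ~encrypt_record or encrypt_record, so in either case issue_refund holds — hence O(issue_refund).
The contrapositive of premise 9 (O(~escrow_summons ⊃ ~issue_refund)) is O(issue_refund ⊃ escrow_summons), and O(issue_refund) is already established, so O(escrow_summons).
The contrapositive of premise 7 (O(convene_panel ⊃ ~escrow_summons)) is O(escrow_summons ⊃ ~convene_panel), and O(escrow_summons) is already established, so O(~convene_panel).
Premise 1 is O(~convene_panel ⊃ ~summon_witness); since O(~convene_panel), deontic closure gives O(~summon_witness).
The contrapositive of premise 5 (O(seal_inventory ⊃ summon_witness)) is O(~summon_witness ⊃ ~seal_inventory), and O(~summon_witness) is already established, so O(~seal_inventory).
Premise 8, O(adjourn_session ⊃ seal_inventory), contraposes to O(~seal_inventory ⊃ ~adjourn_session); with O(~seal_inventory) we get O(~adjourn_session).
With premise 3, O(~adjourn_session ⊃ declare_conflict), the K-axiom yields O(declare_conflict).
So O(declare_conflict) holds — declare_conflict is obligatory. None of the other listed options is made obligatory by any chain of premises.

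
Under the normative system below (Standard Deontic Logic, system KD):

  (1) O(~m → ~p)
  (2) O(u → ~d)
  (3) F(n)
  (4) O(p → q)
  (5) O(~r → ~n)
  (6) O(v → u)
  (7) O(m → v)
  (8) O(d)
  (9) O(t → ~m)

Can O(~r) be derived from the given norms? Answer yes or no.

Premise 5 is O(~r → ~n); even if O(~n) held, inferring O(~r) would be affirming the consequent — invalid.
No other premise forces O(~r). An ideal world satisfying every premise can still have ~r false, so O(~r) is not derivable.

No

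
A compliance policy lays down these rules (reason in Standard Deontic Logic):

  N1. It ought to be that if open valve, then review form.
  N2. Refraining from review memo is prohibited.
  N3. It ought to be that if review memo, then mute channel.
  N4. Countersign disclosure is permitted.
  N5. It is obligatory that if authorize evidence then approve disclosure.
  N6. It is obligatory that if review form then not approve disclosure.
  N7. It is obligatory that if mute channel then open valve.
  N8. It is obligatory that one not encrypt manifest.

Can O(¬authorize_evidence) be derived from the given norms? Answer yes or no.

Yes

Premise 2, F(¬review_memo), is equivalent to O(review_memo).
With premise 3, O(review_memo → mute_channel), the K-axiom yields O(mute_channel).
Applying K to premise 7 (O(mute_channel → open_valve)) and O(mute_channel) yields O(open_valve).
With premise 1, O(open_valve → review_form), the K-axiom yields O(review_form).
With premise 6, O(review_form → ¬approve_disclosure), the K-axiom yields O(¬approve_disclosure).
The contrapositive of premise 5 (O(authorize_evidence → approve_disclosure)) is O(¬approve_disclosure → ¬authorize_evidence), and O(¬approve_disclosure) is already established, so O(¬authorize_evidence).
Premises 4, 8 do not contribute to this derivation.
So O(¬authorize_evidence) follows.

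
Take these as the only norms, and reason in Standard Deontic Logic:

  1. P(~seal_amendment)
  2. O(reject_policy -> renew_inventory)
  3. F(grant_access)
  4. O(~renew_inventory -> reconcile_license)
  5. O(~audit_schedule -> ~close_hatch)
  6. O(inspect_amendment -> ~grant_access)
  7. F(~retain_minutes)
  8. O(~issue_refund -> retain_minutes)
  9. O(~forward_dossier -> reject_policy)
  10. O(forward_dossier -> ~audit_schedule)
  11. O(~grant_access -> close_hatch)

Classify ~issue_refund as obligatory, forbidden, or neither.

Neither

Premise 8 is O(~issue_refund -> retain_minutes); even if O(retain_minutes) held, inferring O(~issue_refund) would be affirming the consequent — invalid.
No premise or chain of K-axiom applications forces O(~issue_refund), and none forces O(issue_refund). So ~issue_refund is neither obligatory nor forbidden under these norms.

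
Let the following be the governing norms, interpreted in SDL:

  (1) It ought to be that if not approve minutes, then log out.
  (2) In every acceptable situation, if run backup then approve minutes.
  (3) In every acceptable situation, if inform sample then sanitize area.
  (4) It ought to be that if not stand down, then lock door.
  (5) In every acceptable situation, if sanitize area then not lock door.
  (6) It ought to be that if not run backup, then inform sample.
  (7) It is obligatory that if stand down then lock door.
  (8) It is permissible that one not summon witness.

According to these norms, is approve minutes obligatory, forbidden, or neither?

Obligatory

Premises 4 and 7 cover both cases: O(¬stand_down → lock_door) and O(stand_down → lock_door). Since ¬stand_down ∨ stand_down is a tautology, O(lock_door) follows.
The contrapositive of premise 5 (O(sanitize_area → ¬lock_door)) is O(lock_door → ¬sanitize_area), and O(lock_door) is already established, so O(¬sanitize_area).
Premise 3, O(inform_sample → sanitize_area), contraposes to O(¬sanitize_area → ¬inform_sample); with O(¬sanitize_area) we get O(¬inform_sample).
Premise 6 is O(¬run_backup → inform_sample); contrapositively O(¬inform_sample → run_backup). Since O(¬inform_sample) holds, K gives O(run_backup).
Applying K to premise 2 (O(run_backup → approve_minutes)) and O(run_backup) yields O(approve_minutes).
Premises 1, 8 do not contribute to this derivation.
Hence approve_minutes is obligatory.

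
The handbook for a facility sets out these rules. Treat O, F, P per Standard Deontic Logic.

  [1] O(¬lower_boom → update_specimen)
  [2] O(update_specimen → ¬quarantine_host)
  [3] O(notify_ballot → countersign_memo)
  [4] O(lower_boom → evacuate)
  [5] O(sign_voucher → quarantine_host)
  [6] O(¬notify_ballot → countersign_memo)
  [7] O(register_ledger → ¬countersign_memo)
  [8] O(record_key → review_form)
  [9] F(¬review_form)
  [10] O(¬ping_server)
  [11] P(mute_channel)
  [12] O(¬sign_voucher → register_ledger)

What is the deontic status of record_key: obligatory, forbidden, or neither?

Premise 8 is O(record_key → review_form); even if O(review_form) held, inferring O(record_key) would be affirming the consequent — invalid.
No premise or chain of K-axiom applications forces O(record_key), and none forces O(¬record_key). So record_key is neither obligatory nor forbidden under these norms.

Neither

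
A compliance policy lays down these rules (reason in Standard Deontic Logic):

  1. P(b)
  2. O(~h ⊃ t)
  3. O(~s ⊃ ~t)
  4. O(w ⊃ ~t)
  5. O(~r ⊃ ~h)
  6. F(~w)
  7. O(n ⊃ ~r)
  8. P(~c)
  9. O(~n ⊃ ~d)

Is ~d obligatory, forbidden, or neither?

Premise 6, F(~w), is equivalent to O(w).
Applying K to premise 4 (O(w ⊃ ~t)) and O(w) yields O(~t).
The contrapositive of premise 2 (O(~h ⊃ t)) is O(~t ⊃ h), and O(~t) is already established, so O(h).
Premise 5, O(~r ⊃ ~h), contraposes to O(h ⊃ r); with O(h) we get O(r).
Premise 7 is O(n ⊃ ~r); contrapositively O(r ⊃ ~n). Since O(r) holds, K gives O(~n).
With premise 9, O(~n ⊃ ~d), the K-axiom yields O(~d).
Premises 1, 3, 8 do not contribute to this derivation.
Hence ~d is obligatory.

Obligatory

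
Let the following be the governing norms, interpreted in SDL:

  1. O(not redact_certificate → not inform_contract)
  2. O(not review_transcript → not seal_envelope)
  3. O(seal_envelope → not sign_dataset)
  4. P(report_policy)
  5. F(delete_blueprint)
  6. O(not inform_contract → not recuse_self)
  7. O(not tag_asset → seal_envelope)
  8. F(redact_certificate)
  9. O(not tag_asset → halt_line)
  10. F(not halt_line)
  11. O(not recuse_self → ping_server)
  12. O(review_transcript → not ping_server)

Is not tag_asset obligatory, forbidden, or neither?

Premise 8 is F(redact_certificate), i.e. O(not redact_certificate).
From O(not redact_certificate) and premise 1, O(not redact_certificate → not inform_contract), we obtain O(not inform_contract).
With premise 6, O(not inform_contract → not recuse_self), the K-axiom yields O(not recuse_self).
With premise 11, O(not recuse_self → ping_server), the K-axiom yields O(ping_server).
Premise 12 is O(review_transcript → not ping_server); contrapositively O(ping_server → not review_transcript). Since O(ping_server) holds, K gives O(not review_transcript).
Premise 2 is O(not review_transcript → not seal_envelope); since O(not review_transcript), deontic closure gives O(not seal_envelope).
Premise 7, O(not tag_asset → seal_envelope), contraposes to O(not seal_envelope → tag_asset); with O(not seal_envelope) we get O(tag_asset).
Premises 3, 4, 5, 9, 10 do not contribute to this derivation.
Thus O(tag_asset), which is F(not tag_asset): not tag_asset is forbidden.

Forbidden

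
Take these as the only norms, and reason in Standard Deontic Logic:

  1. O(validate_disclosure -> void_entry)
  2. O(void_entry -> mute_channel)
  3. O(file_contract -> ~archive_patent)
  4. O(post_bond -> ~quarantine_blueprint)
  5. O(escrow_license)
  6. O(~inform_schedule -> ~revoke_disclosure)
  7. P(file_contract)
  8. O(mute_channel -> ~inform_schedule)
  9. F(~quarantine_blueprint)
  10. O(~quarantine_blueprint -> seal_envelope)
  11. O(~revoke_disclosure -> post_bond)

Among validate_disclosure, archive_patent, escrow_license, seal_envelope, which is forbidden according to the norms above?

validate_disclosure

Premise 9, F(~quarantine_blueprint), is equivalent to O(quarantine_blueprint).
Premise 4, O(post_bond -> ~quarantine_blueprint), contraposes to O(quarantine_blueprint -> ~post_bond); with O(quarantine_blueprint) we get O(~post_bond).
Premise 11, O(~revoke_disclosure -> post_bond), contraposes to O(~post_bond -> revoke_disclosure); with O(~post_bond) we get O(revoke_disclosure).
Premise 6, O(~inform_schedule -> ~revoke_disclosure), contraposes to O(revoke_disclosure -> inform_schedule); with O(revoke_disclosure) we get O(inform_schedule).
Premise 8, O(mute_channel -> ~inform_schedule), contraposes to O(inform_schedule -> ~mute_channel); with O(inform_schedule) we get O(~mute_channel).
The contrapositive of premise 2 (O(void_entry -> mute_channel)) is O(~mute_channel -> ~void_entry), and O(~mute_channel) is already established, so O(~void_entry).
Premise 1, O(validate_disclosure -> void_entry), contraposes to O(~void_entry -> ~validate_disclosure); with O(~void_entry) we get O(~validate_disclosure).
So O(~validate_disclosure) holds, i.e. validate_disclosure is forbidden. None of the other listed options is forbidden under the premises.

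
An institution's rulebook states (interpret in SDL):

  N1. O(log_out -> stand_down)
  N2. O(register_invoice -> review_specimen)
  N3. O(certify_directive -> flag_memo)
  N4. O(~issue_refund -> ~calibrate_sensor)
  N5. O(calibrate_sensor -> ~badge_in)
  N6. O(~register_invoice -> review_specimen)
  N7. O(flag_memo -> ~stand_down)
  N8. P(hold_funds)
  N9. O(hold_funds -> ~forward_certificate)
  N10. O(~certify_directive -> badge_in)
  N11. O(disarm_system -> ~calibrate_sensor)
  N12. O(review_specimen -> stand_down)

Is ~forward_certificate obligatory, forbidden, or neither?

Neither

Premise 9 is O(hold_funds -> ~forward_certificate), but O(hold_funds) is not derivable from the premises (the permission P(hold_funds) asserts only ~O(~hold_funds), not O(hold_funds)), so it does not yield O(~forward_certificate).
No premise or chain of K-axiom applications forces O(~forward_certificate), and none forces O(forward_certificate). So ~forward_certificate is neither obligatory nor forbidden under these norms.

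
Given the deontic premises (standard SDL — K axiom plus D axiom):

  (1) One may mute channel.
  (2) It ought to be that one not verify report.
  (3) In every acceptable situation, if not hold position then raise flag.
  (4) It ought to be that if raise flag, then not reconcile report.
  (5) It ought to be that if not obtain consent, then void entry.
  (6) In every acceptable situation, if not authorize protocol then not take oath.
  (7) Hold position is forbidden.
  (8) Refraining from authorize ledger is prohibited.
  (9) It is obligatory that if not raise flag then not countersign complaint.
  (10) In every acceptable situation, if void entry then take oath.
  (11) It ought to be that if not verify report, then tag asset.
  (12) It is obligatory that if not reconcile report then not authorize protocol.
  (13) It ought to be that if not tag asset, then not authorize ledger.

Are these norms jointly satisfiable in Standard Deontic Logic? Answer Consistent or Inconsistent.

Consistent

Premise 13 is O(¬tag_asset → ¬authorize_ledger), but O(¬tag_asset) is not derivable from the premises, so it does not yield O(¬authorize_ledger).
So O(¬authorize_ledger) is not derivable, and the apparent clash with O(authorize_ledger) does not arise.
A world satisfying every obligation exists (e.g. authorize_ledger=true, authorize_protocol=false, countersign_complaint=false, hold_position=false, mute_channel=false, obtain_consent=true, raise_flag=true, reconcile_report=false, tag_asset=true, take_oath=false, verify_report=false, void_entry=false); no atom is both obligatory and forbidden, so the set is consistent.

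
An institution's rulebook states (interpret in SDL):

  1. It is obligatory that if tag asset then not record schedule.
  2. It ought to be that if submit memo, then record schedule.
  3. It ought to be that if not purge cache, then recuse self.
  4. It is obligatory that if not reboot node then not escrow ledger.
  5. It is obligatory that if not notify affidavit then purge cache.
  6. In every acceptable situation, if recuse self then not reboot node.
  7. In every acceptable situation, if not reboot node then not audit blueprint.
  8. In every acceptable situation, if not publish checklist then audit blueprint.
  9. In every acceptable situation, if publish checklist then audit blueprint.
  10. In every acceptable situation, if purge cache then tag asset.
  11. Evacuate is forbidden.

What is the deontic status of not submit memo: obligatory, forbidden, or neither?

Obligatory

Premises 8 and 9 are O(¬publish_checklist → audit_blueprint) and O(publish_checklist → audit_blueprint); every ideal world satisfies ¬publish_checklist or publish_checklist, so in either case audit_blueprint holds — hence O(audit_blueprint).
Premise 7, O(¬reboot_node → ¬audit_blueprint), contraposes to O(audit_blueprint → reboot_node); with O(audit_blueprint) we get O(reboot_node).
Premise 6, O(recuse_self → ¬reboot_node), contraposes to O(reboot_node → ¬recuse_self); with O(reboot_node) we get O(¬recuse_self).
Premise 3 is O(¬purge_cache → recuse_self); contrapositively O(¬recuse_self → purge_cache). Since O(¬recuse_self) holds, K gives O(purge_cache).
Applying K to premise 10 (O(purge_cache → tag_asset)) and O(purge_cache) yields O(tag_asset).
Premise 1 is O(tag_asset → ¬record_schedule); since O(tag_asset), deontic closure gives O(¬record_schedule).
Premise 2 is O(submit_memo → record_schedule); contrapositively O(¬record_schedule → ¬submit_memo). Since O(¬record_schedule) holds, K gives O(¬submit_memo).
Premises 4, 5, 11 do not contribute to this derivation.
Hence ¬submit_memo is obligatory.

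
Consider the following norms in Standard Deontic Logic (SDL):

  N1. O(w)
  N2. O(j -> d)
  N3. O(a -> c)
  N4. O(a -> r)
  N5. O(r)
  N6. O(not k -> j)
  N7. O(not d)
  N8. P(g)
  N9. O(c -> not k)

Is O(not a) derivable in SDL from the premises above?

Premise 7 gives O(not d).
The contrapositive of premise 2 (O(j -> d)) is O(not d -> not j), and O(not d) is already established, so O(not j).
Premise 6, O(not k -> j), contraposes to O(not j -> k); with O(not j) we get O(k).
The contrapositive of premise 9 (O(c -> not k)) is O(k -> not c), and O(k) is already established, so O(not c).
Premise 3 is O(a -> c); contrapositively O(not c -> not a). Since O(not c) holds, K gives O(not a).
Premises 1, 4, 5, 8 do not contribute to this derivation.
So O(not a) follows.

Yes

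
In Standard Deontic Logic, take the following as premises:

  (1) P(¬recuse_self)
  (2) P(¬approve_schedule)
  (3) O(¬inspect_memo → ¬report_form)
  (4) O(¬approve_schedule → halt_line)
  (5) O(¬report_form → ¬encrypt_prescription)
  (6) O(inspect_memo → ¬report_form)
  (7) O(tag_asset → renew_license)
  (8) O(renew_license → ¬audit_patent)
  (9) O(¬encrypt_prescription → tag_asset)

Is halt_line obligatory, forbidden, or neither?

Neither

Premise 4 is O(¬approve_schedule → halt_line), but O(¬approve_schedule) is not derivable from the premises (the permission P(¬approve_schedule) asserts only ¬O(approve_schedule), not O(¬approve_schedule)), so it does not yield O(halt_line).
No premise or chain of K-axiom applications forces O(halt_line), and none forces O(¬halt_line). So halt_line is neither obligatory nor forbidden under these norms.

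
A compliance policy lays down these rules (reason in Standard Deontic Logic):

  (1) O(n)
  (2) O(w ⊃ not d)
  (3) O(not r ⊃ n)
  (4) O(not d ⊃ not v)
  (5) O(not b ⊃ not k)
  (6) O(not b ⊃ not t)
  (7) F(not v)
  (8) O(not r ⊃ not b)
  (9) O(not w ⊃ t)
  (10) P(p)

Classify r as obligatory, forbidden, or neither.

Obligatory

Premise 7, F(not v), is equivalent to O(v).
Premise 4, O(not d ⊃ not v), contraposes to O(v ⊃ d); with O(v) we get O(d).
Premise 2, O(w ⊃ not d), contraposes to O(d ⊃ not w); with O(d) we get O(not w).
Premise 9 is O(not w ⊃ t); since O(not w), deontic closure gives O(t).
The contrapositive of premise 6 (O(not b ⊃ not t)) is O(t ⊃ b), and O(t) is already established, so O(b).
Premise 8, O(not r ⊃ not b), contraposes to O(b ⊃ r); with O(b) we get O(r).
Premises 1, 3, 5, 10 do not contribute to this derivation.
Hence r is obligatory.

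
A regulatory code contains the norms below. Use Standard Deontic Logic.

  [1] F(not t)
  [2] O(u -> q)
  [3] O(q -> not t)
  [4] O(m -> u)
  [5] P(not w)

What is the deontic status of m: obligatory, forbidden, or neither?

Forbidden

Premise 1 is F(not t), i.e. O(t).
Premise 3, O(q -> not t), contraposes to O(t -> not q); with O(t) we get O(not q).
Premise 2 is O(u -> q); contrapositively O(not q -> not u). Since O(not q) holds, K gives O(not u).
The contrapositive of premise 4 (O(m -> u)) is O(not u -> not m), and O(not u) is already established, so O(not m).
Premise 5 does not contribute to this derivation.
Thus O(not m), which is F(m): m is forbidden.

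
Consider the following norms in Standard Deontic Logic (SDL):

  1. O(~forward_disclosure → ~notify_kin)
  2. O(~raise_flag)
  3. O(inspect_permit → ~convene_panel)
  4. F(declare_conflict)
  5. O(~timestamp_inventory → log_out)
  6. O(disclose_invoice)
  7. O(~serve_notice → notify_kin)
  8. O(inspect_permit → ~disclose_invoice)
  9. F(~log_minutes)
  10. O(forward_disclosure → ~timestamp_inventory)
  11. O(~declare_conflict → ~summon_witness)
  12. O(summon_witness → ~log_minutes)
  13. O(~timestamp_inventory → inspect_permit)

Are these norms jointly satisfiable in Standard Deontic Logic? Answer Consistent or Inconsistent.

Premise 12 is O(summon_witness → ~log_minutes), but O(summon_witness) is not derivable from the premises, so it does not yield O(~log_minutes).
So O(~log_minutes) is not derivable, and the apparent clash with O(log_minutes) does not arise.
A world satisfying every obligation exists (e.g. convene_panel=false, declare_conflict=false, disclose_invoice=true, forward_disclosure=false, inspect_permit=false, log_minutes=true, log_out=false, notify_kin=false, raise_flag=false, serve_notice=true, summon_witness=false, timestamp_inventory=true); no atom is both obligatory and forbidden, so the set is consistent.

Consistent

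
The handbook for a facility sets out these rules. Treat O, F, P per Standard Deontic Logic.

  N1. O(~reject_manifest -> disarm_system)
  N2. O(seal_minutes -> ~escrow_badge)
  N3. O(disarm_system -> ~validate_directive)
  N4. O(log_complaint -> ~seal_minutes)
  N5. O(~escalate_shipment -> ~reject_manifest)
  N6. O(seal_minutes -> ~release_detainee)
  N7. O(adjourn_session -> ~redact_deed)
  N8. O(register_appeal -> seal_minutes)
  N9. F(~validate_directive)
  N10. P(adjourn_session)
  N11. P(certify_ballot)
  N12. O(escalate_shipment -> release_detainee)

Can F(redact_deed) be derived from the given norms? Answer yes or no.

No

Premise 7 is O(adjourn_session -> ~redact_deed), but O(adjourn_session) is not derivable from the premises (the permission P(adjourn_session) asserts only ~O(~adjourn_session), not O(adjourn_session)), so it does not yield O(~redact_deed).
No other premise forces O(~redact_deed). An ideal world satisfying every premise can still have redact_deed true, so F(redact_deed) is not derivable.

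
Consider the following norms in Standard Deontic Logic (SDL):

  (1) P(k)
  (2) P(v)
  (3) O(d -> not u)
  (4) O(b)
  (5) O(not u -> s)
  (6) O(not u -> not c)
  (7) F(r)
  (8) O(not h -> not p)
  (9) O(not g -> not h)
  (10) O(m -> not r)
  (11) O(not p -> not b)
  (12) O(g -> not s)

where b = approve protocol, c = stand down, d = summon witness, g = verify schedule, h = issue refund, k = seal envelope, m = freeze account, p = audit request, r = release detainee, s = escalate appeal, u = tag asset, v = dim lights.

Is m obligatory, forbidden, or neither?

Neither

Premise 10 is O(m -> not r); even if O(not r) held, inferring O(m) would be affirming the consequent — invalid.
No premise or chain of K-axiom applications forces O(m), and none forces O(not m). So m is neither obligatory nor forbidden under these norms.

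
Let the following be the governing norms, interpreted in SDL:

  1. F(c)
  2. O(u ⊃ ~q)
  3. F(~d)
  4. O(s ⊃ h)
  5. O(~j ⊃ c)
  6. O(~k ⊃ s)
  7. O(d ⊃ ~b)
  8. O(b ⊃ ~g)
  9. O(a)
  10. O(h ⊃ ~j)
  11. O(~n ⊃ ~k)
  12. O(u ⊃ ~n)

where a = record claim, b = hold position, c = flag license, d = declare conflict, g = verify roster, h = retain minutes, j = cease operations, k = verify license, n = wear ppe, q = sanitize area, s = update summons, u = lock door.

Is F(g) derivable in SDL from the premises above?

Premise 8 is O(b ⊃ ~g), but O(b) is not derivable from the premises, so it does not yield O(~g).
No other premise forces O(~g). An ideal world satisfying every premise can still have g true, so F(g) is not derivable.

No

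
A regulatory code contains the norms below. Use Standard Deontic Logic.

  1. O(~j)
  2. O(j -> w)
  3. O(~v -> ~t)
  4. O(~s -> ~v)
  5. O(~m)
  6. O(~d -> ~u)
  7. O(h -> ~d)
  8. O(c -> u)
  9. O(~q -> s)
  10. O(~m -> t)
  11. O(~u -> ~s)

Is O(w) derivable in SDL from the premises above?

Premise 2 is O(j -> w), but O(j) is not derivable from the premises, so it does not yield O(w).
No other premise forces O(w). An ideal world satisfying every premise can still have w false, so O(w) is not derivable.

No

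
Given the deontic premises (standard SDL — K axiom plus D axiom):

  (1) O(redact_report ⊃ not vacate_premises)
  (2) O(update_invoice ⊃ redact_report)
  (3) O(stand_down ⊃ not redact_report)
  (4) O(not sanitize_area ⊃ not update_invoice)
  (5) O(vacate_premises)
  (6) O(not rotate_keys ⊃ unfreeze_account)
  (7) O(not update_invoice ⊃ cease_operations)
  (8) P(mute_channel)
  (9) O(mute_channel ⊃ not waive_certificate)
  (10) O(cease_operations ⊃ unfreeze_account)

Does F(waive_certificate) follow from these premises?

Premise 9 is O(mute_channel ⊃ not waive_certificate), but O(mute_channel) is not derivable from the premises (the permission P(mute_channel) asserts only not O(not mute_channel), not O(mute_channel)), so it does not yield O(not waive_certificate).
No other premise forces O(not waive_certificate). An ideal world satisfying every premise can still have waive_certificate true, so F(waive_certificate) is not derivable.

No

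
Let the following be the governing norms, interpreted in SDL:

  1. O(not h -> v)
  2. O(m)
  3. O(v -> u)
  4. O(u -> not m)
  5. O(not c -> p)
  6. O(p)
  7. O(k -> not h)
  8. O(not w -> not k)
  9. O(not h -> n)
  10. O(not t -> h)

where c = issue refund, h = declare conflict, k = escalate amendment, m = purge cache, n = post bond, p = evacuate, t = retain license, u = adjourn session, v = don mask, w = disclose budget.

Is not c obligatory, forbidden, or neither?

Neither

Premise 5 is O(not c -> p); even if O(p) held, inferring O(not c) would be affirming the consequent — invalid.
No premise or chain of K-axiom applications forces O(not c), and none forces O(c). So not c is neither obligatory nor forbidden under these norms.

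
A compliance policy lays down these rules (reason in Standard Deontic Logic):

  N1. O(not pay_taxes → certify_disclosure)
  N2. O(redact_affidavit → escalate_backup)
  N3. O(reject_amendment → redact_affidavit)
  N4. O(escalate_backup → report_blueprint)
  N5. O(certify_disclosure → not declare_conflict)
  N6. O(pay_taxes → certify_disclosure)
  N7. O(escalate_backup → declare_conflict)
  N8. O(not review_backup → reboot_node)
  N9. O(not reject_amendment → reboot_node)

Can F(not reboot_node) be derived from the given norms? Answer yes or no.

Premises 6 and 1 cover both cases: O(pay_taxes → certify_disclosure) and O(not pay_taxes → certify_disclosure). Since pay_taxes ∨ not pay_taxes is a tautology, O(certify_disclosure) follows.
From O(certify_disclosure) and premise 5, O(certify_disclosure → not declare_conflict), we obtain O(not declare_conflict).
Premise 7 is O(escalate_backup → declare_conflict); contrapositively O(not declare_conflict → not escalate_backup). Since O(not declare_conflict) holds, K gives O(not escalate_backup).
Premise 2, O(redact_affidavit → escalate_backup), contraposes to O(not escalate_backup → not redact_affidavit); with O(not escalate_backup) we get O(not redact_affidavit).
Premise 3 is O(reject_amendment → redact_affidavit); contrapositively O(not redact_affidavit → not reject_amendment). Since O(not redact_affidavit) holds, K gives O(not reject_amendment).
Premise 9 is O(not reject_amendment → reboot_node); since O(not reject_amendment), deontic closure gives O(reboot_node).
Premises 4, 8 do not contribute to this derivation.
So O(reboot_node) holds, i.e. F(not reboot_node). The claim follows.

Yes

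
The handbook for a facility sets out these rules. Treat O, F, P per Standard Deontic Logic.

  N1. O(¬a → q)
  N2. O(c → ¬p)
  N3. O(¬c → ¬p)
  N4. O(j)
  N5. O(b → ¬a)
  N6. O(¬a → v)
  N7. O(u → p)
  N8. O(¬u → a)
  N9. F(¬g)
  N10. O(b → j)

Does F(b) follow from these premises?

Yes

By case analysis on c: premise 2 gives O(c → ¬p) and premise 3 gives O(¬c → ¬p), so O(¬p) either way.
Premise 7 is O(u → p); contrapositively O(¬p → ¬u). Since O(¬p) holds, K gives O(¬u).
Applying K to premise 8 (O(¬u → a)) and O(¬u) yields O(a).
Premise 5, O(b → ¬a), contraposes to O(a → ¬b); with O(a) we get O(¬b).
Premises 1, 4, 6, 9, 10 do not contribute to this derivation.
So O(¬b) holds, i.e. F(b). The claim follows.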